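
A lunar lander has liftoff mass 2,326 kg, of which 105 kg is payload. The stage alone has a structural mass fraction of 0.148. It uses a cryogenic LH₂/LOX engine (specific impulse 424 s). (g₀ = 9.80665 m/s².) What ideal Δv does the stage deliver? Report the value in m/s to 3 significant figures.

Δv ≈ 6980 m/s

Stage wet mass = m₀ − payload = 2,326 − 105 = 2,221 kg.
Stage dry mass = ε × stage wet mass = 0.148 × 2,221 = 328.708 kg.
Burnout mass m_f = stage dry + payload = 328.708 + 105 = 433.708 kg.
v_e = Isp · g₀ = 424 × 9.80665 = 4158.0 m/s.
By the Tsiolkovsky rocket equation, Δv = v_e · ln(2,326/433.708) = 4158.0 × ln(5.363) = 4158.0 × 1.6795 ≈ 6984 m/s.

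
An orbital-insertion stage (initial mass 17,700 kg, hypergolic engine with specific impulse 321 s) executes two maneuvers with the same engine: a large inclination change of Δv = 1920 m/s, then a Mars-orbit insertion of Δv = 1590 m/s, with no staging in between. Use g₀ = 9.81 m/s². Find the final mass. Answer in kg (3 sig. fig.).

final mass ≈ 5810 kg

v_e = Isp · g₀ = 321 × 9.81 = 3149.0 m/s.
After the first burn: m = 17700 × exp(−1920/3149.0) = 17700 × 0.54351 = 9,620.13 kg.
After the second burn: m = 9,620.13 × exp(−1590/3149.0) = 9,620.13 × 0.60355 = 5,806.23 kg.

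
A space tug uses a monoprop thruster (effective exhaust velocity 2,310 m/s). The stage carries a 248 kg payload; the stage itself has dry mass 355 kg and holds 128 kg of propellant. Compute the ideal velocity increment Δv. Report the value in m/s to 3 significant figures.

m₀ = payload + dry + propellant = 248 + 355 + 128 = 731 kg.
m_f = payload + dry = 248 + 355 = 603 kg.
From the ideal rocket equation, Δv = v_e · ln(m₀/m_f) = 2310.0 × ln(1.212) = 2310.0 × 0.1925 ≈ 444.7 m/s.

Δv ≈ 445 m/s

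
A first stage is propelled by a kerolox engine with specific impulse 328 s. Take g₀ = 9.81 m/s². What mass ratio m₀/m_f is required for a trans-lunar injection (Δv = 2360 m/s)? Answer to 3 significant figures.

mass ratio ≈ 2.08

v_e = Isp · g₀ = 328 × 9.81 = 3217.7 m/s.
m₀/m_f = exp(Δv / v_e) = exp(2360 / 3217.7) = exp(0.7334) = 2.0822.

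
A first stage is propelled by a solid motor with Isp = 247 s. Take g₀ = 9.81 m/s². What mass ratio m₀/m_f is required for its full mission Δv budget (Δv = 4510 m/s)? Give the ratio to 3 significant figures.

v_e = Isp · g₀ = 247 × 9.81 = 2423.1 m/s.
m₀/m_f = exp(Δv / v_e) = exp(4510 / 2423.1) = exp(1.8613) = 6.4319.

mass ratio ≈ 6.43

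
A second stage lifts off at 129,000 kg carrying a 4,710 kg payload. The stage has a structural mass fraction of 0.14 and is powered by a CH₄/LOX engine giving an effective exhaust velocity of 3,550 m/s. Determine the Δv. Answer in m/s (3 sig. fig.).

Δv ≈ 6260 m/s

Stage wet mass = m₀ − payload = 129,000 − 4,710 = 124,290 kg.
Stage dry mass = ε × stage wet mass = 0.14 × 124,290 = 17,400.6 kg.
Burnout mass m_f = stage dry + payload = 17,400.6 + 4,710 = 22,110.6 kg.
Δv = v_e · ln(129,000/22,110.6) = 3550.0 × ln(5.834) = 3550.0 × 1.7638 ≈ 6261 m/s.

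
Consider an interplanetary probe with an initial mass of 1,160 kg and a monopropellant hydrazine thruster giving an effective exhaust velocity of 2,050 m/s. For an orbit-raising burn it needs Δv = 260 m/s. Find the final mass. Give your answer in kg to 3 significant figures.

final mass ≈ 1020 kg

Using Δv = v_e ln(m₀/m_f): m₀/m_f = exp(Δv / v_e) = exp(260 / 2050.0) = exp(0.1268) = 1.1352.
m_f = m₀ / 1.1352 = 1,160 / 1.1352 = 1,021.85 kg.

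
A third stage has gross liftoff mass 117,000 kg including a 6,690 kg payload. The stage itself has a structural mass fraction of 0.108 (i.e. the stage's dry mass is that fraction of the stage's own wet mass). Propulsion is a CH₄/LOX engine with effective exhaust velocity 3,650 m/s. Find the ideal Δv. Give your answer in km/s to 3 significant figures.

Δv ≈ 6.71 km/s

Stage wet mass = m₀ − payload = 117,000 − 6,690 = 110,310 kg.
Stage dry mass = ε × stage wet mass = 0.108 × 110,310 = 11,913.5 kg.
Burnout mass m_f = stage dry + payload = 11,913.5 + 6,690 = 18,603.5 kg.
Δv = v_e · ln(117,000/18,603.5) = 3650.0 × ln(6.289) = 3650.0 × 1.8388 ≈ 6712 m/s.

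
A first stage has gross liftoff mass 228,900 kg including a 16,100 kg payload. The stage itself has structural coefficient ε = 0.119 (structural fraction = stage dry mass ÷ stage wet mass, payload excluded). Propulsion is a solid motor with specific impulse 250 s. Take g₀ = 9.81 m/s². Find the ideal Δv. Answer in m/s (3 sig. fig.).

Δv ≈ 4190 m/s

Stage wet mass = m₀ − payload = 228,900 − 16,100 = 212,800 kg.
Stage dry mass = ε × stage wet mass = 0.119 × 212,800 = 25,323.2 kg.
Burnout mass m_f = stage dry + payload = 25,323.2 + 16,100 = 41,423.2 kg.
v_e = Isp · g₀ = 250 × 9.81 = 2452.5 m/s.
Δv = v_e · ln(228,900/41,423.2) = 2452.5 × ln(5.526) = 2452.5 × 1.7094 ≈ 4192 m/s.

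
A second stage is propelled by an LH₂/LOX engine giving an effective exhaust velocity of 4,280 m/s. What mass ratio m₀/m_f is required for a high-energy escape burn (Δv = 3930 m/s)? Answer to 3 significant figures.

From the ideal rocket equation, m₀/m_f = exp(Δv / v_e) = exp(3930 / 4280.0) = exp(0.9182) = 2.5048.

mass ratio ≈ 2.50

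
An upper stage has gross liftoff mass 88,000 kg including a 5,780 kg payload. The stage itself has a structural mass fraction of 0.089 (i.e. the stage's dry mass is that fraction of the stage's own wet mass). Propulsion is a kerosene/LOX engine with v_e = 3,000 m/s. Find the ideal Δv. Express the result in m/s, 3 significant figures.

Stage wet mass = m₀ − payload = 88,000 − 5,780 = 82,220 kg.
Stage dry mass = ε × stage wet mass = 0.089 × 82,220 = 7,317.58 kg.
Burnout mass m_f = stage dry + payload = 7,317.58 + 5,780 = 13,097.58 kg.
Δv = v_e · ln(88,000/13,097.58) = 3000.0 × ln(6.719) = 3000.0 × 1.9049 ≈ 5715 m/s.

Δv ≈ 5710 m/s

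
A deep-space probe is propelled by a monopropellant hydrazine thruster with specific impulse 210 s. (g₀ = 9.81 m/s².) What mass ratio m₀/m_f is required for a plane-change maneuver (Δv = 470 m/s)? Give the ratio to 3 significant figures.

v_e = Isp · g₀ = 210 × 9.81 = 2060.1 m/s.
Rocket equation: m₀/m_f = exp(Δv / v_e) = exp(470 / 2060.1) = exp(0.2281) = 1.2563.

mass ratio ≈ 1.26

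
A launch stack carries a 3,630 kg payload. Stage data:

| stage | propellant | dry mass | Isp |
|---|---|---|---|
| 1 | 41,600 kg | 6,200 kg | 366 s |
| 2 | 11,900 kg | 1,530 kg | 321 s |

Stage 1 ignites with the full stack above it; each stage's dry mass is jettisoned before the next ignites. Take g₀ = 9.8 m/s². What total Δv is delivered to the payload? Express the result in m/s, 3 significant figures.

Ignition mass of stage 1 = 41,600+6,200 + 11,900+1,530 + 3,630 = 64,860 kg.
Stage 1: m₀ = 64,860 kg, m_f = 64,860 − 41,600 = 23,260 kg; Δv = 366×9.8×ln(2.788) = 3586.8×1.0255 ≈ 3678 m/s.
Stage 2: m₀ = 17,060 kg, m_f = 17,060 − 11,900 = 5,160 kg; Δv = 321×9.8×ln(3.306) = 3145.8×1.1958 ≈ 3762 m/s.
Total Δv = 3678 + 3762 = 7440 m/s.

Δv ≈ 7440 m/s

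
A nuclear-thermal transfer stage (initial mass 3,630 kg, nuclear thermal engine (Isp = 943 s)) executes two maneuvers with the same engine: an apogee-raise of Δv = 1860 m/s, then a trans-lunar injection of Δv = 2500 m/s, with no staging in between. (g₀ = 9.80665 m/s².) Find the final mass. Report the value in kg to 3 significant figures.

final mass ≈ 2270 kg

v_e = Isp · g₀ = 943 × 9.80665 = 9247.7 m/s.
After the first burn: m = 3630 × exp(−1860/9247.7) = 3630 × 0.81780 = 2,968.61 kg.
After the second burn: m = 2,968.61 × exp(−2500/9247.7) = 2,968.61 × 0.76312 = 2,265.41 kg.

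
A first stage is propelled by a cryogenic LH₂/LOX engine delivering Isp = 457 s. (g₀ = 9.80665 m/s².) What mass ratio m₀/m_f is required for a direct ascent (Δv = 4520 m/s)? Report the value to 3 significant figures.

v_e = Isp · g₀ = 457 × 9.80665 = 4481.6 m/s.
Rocket equation: m₀/m_f = exp(Δv / v_e) = exp(4520 / 4481.6) = exp(1.0086) = 2.7416.

mass ratio ≈ 2.74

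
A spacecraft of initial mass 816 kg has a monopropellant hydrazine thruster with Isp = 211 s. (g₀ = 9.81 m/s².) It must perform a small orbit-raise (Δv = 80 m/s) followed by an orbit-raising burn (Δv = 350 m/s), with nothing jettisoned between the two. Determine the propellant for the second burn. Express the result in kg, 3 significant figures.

v_e = Isp · g₀ = 211 × 9.81 = 2069.9 m/s.
After the first burn: m = 816 × exp(−80/2069.9) = 816 × 0.96209 = 785.065 kg.
After the second burn: m = 785.065 × exp(−350/2069.9) = 785.065 × 0.84443 = 662.932 kg.
Second-burn propellant = 785.065 − 662.932 = 122.133 kg.

propellant for the second burn ≈ 122 kg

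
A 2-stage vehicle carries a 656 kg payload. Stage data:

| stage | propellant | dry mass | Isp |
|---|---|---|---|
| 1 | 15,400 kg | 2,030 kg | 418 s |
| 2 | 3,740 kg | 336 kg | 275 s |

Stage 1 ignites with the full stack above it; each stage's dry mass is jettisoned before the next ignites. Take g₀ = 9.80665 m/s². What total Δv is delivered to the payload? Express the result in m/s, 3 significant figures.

Δv ≈ 9080 m/s

Ignition mass of stage 1 = 15,400+2,030 + 3,740+336 + 656 = 22,162 kg.
Stage 1: m₀ = 22,162 kg, m_f = 22,162 − 15,400 = 6,762 kg; Δv = 418×9.80665×ln(3.277) = 4099.2×1.1871 ≈ 4866 m/s.
Stage 2: m₀ = 4,732 kg, m_f = 4,732 − 3,740 = 992 kg; Δv = 275×9.80665×ln(4.77) = 2696.8×1.5624 ≈ 4213 m/s.
Total Δv = 4866 + 4213 = 9079 m/s.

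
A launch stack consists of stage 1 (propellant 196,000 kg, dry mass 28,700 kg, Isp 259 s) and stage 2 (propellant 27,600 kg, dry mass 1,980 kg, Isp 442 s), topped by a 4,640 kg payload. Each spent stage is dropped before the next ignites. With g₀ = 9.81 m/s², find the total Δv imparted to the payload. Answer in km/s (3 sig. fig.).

Ignition mass of stage 1 = 196,000+28,700 + 27,600+1,980 + 4,640 = 258,920 kg.
Stage 1: m₀ = 258,920 kg, m_f = 258,920 − 196,000 = 62,920 kg; Δv = 259×9.81×ln(4.115) = 2540.8×1.4147 ≈ 3594 m/s.
Stage 2: m₀ = 34,220 kg, m_f = 34,220 − 27,600 = 6,620 kg; Δv = 442×9.81×ln(5.169) = 4336.0×1.6427 ≈ 7123 m/s.
Total Δv = 3594 + 7123 = 10717 m/s.

Δv ≈ 10.7 km/s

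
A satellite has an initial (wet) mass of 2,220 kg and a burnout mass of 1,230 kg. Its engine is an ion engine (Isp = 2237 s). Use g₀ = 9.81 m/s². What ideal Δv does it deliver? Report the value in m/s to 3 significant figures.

v_e = Isp · g₀ = 2237 × 9.81 = 21945.0 m/s.
Δv = v_e · ln(m₀/m_f) = 21945.0 × ln(1.805) = 21945.0 × 0.5905 ≈ 12958.4 m/s.

Δv ≈ 13000 m/s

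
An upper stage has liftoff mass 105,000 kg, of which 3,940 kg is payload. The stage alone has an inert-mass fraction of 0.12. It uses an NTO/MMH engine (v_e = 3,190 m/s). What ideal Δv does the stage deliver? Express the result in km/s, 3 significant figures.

Δv ≈ 5.99 km/s

Stage wet mass = m₀ − payload = 105,000 − 3,940 = 101,060 kg.
Stage dry mass = ε × stage wet mass = 0.12 × 101,060 = 12,127.2 kg.
Burnout mass m_f = stage dry + payload = 12,127.2 + 3,940 = 16,067.2 kg.
Rocket equation: Δv = v_e · ln(105,000/16,067.2) = 3190.0 × ln(6.535) = 3190.0 × 1.8772 ≈ 5988 m/s.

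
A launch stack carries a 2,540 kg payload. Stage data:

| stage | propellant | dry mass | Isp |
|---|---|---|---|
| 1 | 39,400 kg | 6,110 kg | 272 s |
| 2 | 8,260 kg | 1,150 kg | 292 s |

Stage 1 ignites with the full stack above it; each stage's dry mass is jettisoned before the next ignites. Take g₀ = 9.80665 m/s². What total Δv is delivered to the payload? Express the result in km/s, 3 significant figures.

Δv ≈ 6.45 km/s

Ignition mass of stage 1 = 39,400+6,110 + 8,260+1,150 + 2,540 = 57,460 kg.
Stage 1: m₀ = 57,460 kg, m_f = 57,460 − 39,400 = 18,060 kg; Δv = 272×9.80665×ln(3.182) = 2667.4×1.1574 ≈ 3087 m/s.
Stage 2: m₀ = 11,950 kg, m_f = 11,950 − 8,260 = 3,690 kg; Δv = 292×9.80665×ln(3.238) = 2863.5×1.1751 ≈ 3365 m/s.
Total Δv = 3087 + 3365 = 6452 m/s.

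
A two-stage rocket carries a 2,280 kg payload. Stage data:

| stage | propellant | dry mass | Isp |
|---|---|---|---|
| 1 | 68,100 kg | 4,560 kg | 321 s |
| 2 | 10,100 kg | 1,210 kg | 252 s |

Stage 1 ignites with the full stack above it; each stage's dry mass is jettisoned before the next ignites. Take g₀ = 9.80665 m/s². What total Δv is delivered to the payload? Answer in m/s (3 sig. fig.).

Δv ≈ 8270 m/s

Ignition mass of stage 1 = 68,100+4,560 + 10,100+1,210 + 2,280 = 86,250 kg.
Stage 1: m₀ = 86,250 kg, m_f = 86,250 − 68,100 = 18,150 kg; Δv = 321×9.80665×ln(4.752) = 3147.9×1.5586 ≈ 4906 m/s.
Stage 2: m₀ = 13,590 kg, m_f = 13,590 − 10,100 = 3,490 kg; Δv = 252×9.80665×ln(3.894) = 2471.3×1.3594 ≈ 3360 m/s.
Total Δv = 4906 + 3360 = 8266 m/s.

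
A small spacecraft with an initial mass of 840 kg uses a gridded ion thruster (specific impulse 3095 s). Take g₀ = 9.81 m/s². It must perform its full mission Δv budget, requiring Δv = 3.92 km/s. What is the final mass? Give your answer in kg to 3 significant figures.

final mass ≈ 738 kg

v_e = Isp · g₀ = 3095 × 9.81 = 30362.0 m/s.
m₀/m_f = exp(Δv / v_e) = exp(3920 / 30362.0) = exp(0.1291) = 1.1378.
m_f = m₀ / 1.1378 = 840 / 1.1378 = 738.267 kg.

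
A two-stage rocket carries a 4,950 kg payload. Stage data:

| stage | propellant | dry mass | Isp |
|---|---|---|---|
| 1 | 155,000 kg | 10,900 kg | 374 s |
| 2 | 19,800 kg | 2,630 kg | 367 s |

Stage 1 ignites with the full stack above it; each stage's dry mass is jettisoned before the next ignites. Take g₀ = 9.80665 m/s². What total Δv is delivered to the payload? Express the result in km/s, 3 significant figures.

Δv ≈ 10.6 km/s

Ignition mass of stage 1 = 155,000+10,900 + 19,800+2,630 + 4,950 = 193,280 kg.
Stage 1: m₀ = 193,280 kg, m_f = 193,280 − 155,000 = 38,280 kg; Δv = 374×9.80665×ln(5.049) = 3667.7×1.6192 ≈ 5939 m/s.
Stage 2: m₀ = 27,380 kg, m_f = 27,380 − 19,800 = 7,580 kg; Δv = 367×9.80665×ln(3.612) = 3599.0×1.2843 ≈ 4622 m/s.
Total Δv = 5939 + 4622 = 10561 m/s.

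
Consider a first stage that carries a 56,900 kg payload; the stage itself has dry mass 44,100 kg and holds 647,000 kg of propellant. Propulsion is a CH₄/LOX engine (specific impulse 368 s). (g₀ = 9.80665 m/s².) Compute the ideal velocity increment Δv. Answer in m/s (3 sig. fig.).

Δv ≈ 7230 m/s

v_e = Isp · g₀ = 368 × 9.80665 = 3608.8 m/s.
m₀ = payload + dry + propellant = 56,900 + 44,100 + 647,000 = 748,000 kg.
m_f = payload + dry = 56,900 + 44,100 = 101,000 kg.
From the ideal rocket equation, Δv = v_e · ln(m₀/m_f) = 3608.8 × ln(7.406) = 3608.8 × 2.0023 ≈ 7225.9 m/s.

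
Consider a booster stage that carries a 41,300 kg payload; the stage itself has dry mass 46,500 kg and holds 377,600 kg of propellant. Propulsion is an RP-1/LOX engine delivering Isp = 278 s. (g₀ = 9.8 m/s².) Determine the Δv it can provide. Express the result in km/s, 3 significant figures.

v_e = Isp · g₀ = 278 × 9.8 = 2724.4 m/s.
m₀ = payload + dry + propellant = 41,300 + 46,500 + 377,600 = 465,400 kg.
m_f = payload + dry = 41,300 + 46,500 = 87,800 kg.
Δv = v_e · ln(m₀/m_f) = 2724.4 × ln(5.301) = 2724.4 × 1.6678 ≈ 4543.9 m/s.

Δv ≈ 4.54 km/s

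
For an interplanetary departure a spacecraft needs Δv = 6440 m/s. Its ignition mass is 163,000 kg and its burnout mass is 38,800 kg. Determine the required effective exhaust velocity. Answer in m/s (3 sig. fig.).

ln(m₀/m_f) = ln(163000/38800) = ln(4.201) = 1.4353.
By the Tsiolkovsky rocket equation, v_e = Δv / ln(m₀/m_f) = 6440 / 1.4353 = 4486.8 m/s.

v_e ≈ 4490 m/s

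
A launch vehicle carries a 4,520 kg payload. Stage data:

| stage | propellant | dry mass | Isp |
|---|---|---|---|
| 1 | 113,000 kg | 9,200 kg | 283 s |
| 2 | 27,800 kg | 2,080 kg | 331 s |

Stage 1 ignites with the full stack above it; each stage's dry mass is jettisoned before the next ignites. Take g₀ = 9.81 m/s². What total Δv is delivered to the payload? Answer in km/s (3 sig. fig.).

Δv ≈ 8.91 km/s

Ignition mass of stage 1 = 113,000+9,200 + 27,800+2,080 + 4,520 = 156,600 kg.
Stage 1: m₀ = 156,600 kg, m_f = 156,600 − 113,000 = 43,600 kg; Δv = 283×9.81×ln(3.592) = 2776.2×1.2786 ≈ 3550 m/s.
Stage 2: m₀ = 34,400 kg, m_f = 34,400 − 27,800 = 6,600 kg; Δv = 331×9.81×ln(5.212) = 3247.1×1.6510 ≈ 5361 m/s.
Total Δv = 3550 + 5361 = 8911 m/s.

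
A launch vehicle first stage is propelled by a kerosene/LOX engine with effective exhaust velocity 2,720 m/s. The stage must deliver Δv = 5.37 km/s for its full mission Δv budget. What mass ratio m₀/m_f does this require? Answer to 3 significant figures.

Rocket equation: m₀/m_f = exp(Δv / v_e) = exp(5370 / 2720.0) = exp(1.9743) = 7.2013.

mass ratio ≈ 7.20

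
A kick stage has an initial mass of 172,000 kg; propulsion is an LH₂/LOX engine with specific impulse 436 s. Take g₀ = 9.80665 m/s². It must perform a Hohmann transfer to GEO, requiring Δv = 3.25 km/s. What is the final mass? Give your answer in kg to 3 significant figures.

final mass ≈ 80400 kg

v_e = Isp · g₀ = 436 × 9.80665 = 4275.7 m/s.
m₀/m_f = exp(Δv / v_e) = exp(3250 / 4275.7) = exp(0.7601) = 2.1385.
m_f = m₀ / 2.1385 = 172,000 / 2.1385 = 80,430.2 kg.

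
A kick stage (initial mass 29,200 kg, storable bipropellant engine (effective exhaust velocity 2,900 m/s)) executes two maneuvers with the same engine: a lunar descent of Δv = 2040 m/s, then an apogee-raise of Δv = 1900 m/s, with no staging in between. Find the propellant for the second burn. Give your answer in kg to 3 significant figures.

After the first burn: m = 29200 × exp(−2040/2900.0) = 29200 × 0.49488 = 14,450.5 kg.
After the second burn: m = 14,450.5 × exp(−1900/2900.0) = 14,450.5 × 0.51935 = 7,504.87 kg.
Second-burn propellant = 14,450.5 − 7,504.87 = 6,945.63 kg.

propellant for the second burn ≈ 6950 kg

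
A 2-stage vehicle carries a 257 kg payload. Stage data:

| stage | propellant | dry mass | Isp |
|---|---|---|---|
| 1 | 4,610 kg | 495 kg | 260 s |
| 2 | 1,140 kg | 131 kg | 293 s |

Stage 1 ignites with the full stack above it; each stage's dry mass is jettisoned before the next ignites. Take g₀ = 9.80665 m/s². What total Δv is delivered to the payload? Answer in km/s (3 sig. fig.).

Δv ≈ 6.97 km/s

Ignition mass of stage 1 = 4,610+495 + 1,140+131 + 257 = 6,633 kg.
Stage 1: m₀ = 6,633 kg, m_f = 6,633 − 4,610 = 2,023 kg; Δv = 260×9.80665×ln(3.279) = 2549.7×1.1875 ≈ 3028 m/s.
Stage 2: m₀ = 1,528 kg, m_f = 1,528 − 1,140 = 388 kg; Δv = 293×9.80665×ln(3.938) = 2873.3×1.3707 ≈ 3939 m/s.
Total Δv = 3028 + 3939 = 6967 m/s.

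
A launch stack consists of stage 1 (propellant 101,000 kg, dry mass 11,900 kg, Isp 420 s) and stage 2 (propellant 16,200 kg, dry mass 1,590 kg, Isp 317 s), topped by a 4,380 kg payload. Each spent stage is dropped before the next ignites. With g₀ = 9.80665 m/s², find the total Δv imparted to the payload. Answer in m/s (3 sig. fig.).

Ignition mass of stage 1 = 101,000+11,900 + 16,200+1,590 + 4,380 = 135,070 kg.
Stage 1: m₀ = 135,070 kg, m_f = 135,070 − 101,000 = 34,070 kg; Δv = 420×9.80665×ln(3.964) = 4118.8×1.3774 ≈ 5673 m/s.
Stage 2: m₀ = 22,170 kg, m_f = 22,170 − 16,200 = 5,970 kg; Δv = 317×9.80665×ln(3.714) = 3108.7×1.3120 ≈ 4079 m/s.
Total Δv = 5673 + 4079 = 9752 m/s.

Δv ≈ 9750 m/s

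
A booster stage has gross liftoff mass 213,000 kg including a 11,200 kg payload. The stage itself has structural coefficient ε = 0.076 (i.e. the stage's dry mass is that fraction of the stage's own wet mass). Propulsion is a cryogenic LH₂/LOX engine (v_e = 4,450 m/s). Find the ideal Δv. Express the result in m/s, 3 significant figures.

Stage wet mass = m₀ − payload = 213,000 − 11,200 = 201,800 kg.
Stage dry mass = ε × stage wet mass = 0.076 × 201,800 = 15,336.8 kg.
Burnout mass m_f = stage dry + payload = 15,336.8 + 11,200 = 26,536.8 kg.
Δv = v_e · ln(213,000/26,536.8) = 4450.0 × ln(8.027) = 4450.0 × 2.0828 ≈ 9268 m/s.

Δv ≈ 9270 m/s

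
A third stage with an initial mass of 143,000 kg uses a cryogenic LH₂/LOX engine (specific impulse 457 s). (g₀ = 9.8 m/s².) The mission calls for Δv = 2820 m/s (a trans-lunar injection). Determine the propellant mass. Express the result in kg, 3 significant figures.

v_e = Isp · g₀ = 457 × 9.8 = 4478.6 m/s.
From the ideal rocket equation, m₀/m_f = exp(Δv / v_e) = exp(2820 / 4478.6) = exp(0.6297) = 1.8770.
m_f = 143,000 / 1.8770 = 76,185.4 kg, so propellant = m₀ − m_f = 143,000 − 76,185.4 = 66,814.6 kg.

propellant mass ≈ 66800 kg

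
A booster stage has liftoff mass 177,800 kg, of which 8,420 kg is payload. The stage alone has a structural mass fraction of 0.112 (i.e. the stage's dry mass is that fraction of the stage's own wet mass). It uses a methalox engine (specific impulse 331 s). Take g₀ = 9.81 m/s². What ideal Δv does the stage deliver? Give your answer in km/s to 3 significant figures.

Stage wet mass = m₀ − payload = 177,800 − 8,420 = 169,380 kg.
Stage dry mass = ε × stage wet mass = 0.112 × 169,380 = 18,970.6 kg.
Burnout mass m_f = stage dry + payload = 18,970.6 + 8,420 = 27,390.6 kg.
v_e = Isp · g₀ = 331 × 9.81 = 3247.1 m/s.
Δv = v_e · ln(177,800/27,390.6) = 3247.1 × ln(6.491) = 3247.1 × 1.8705 ≈ 6074 m/s.

Δv ≈ 6.07 km/s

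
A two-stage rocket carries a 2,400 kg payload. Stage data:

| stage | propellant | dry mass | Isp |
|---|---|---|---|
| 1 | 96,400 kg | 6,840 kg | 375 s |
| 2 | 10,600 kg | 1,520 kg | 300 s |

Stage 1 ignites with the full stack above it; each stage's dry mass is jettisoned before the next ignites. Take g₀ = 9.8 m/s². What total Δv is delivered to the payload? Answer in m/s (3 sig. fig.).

Ignition mass of stage 1 = 96,400+6,840 + 10,600+1,520 + 2,400 = 117,760 kg.
Stage 1: m₀ = 117,760 kg, m_f = 117,760 − 96,400 = 21,360 kg; Δv = 375×9.8×ln(5.513) = 3675.0×1.7071 ≈ 6274 m/s.
Stage 2: m₀ = 14,520 kg, m_f = 14,520 − 10,600 = 3,920 kg; Δv = 300×9.8×ln(3.704) = 2940.0×1.3094 ≈ 3850 m/s.
Total Δv = 6274 + 3850 = 10124 m/s.

Δv ≈ 10100 m/s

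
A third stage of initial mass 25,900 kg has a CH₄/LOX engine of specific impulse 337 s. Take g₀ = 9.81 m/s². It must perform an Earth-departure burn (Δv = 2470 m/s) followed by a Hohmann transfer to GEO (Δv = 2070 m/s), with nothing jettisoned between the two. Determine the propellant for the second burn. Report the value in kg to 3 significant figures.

v_e = Isp · g₀ = 337 × 9.81 = 3306.0 m/s.
After the first burn: m = 25900 × exp(−2470/3306.0) = 25900 × 0.47372 = 12,269.3 kg.
After the second burn: m = 12,269.3 × exp(−2070/3306.0) = 12,269.3 × 0.53465 = 6,559.78 kg.
Second-burn propellant = 12,269.3 − 6,559.78 = 5,709.52 kg.

propellant for the second burn ≈ 5710 kg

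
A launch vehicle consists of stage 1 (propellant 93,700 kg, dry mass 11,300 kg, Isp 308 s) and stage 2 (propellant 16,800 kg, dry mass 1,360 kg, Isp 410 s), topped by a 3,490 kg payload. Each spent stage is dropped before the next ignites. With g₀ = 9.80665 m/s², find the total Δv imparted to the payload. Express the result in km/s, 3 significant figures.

Δv ≈ 10.1 km/s

Ignition mass of stage 1 = 93,700+11,300 + 16,800+1,360 + 3,490 = 126,650 kg.
Stage 1: m₀ = 126,650 kg, m_f = 126,650 − 93,700 = 32,950 kg; Δv = 308×9.80665×ln(3.844) = 3020.4×1.3464 ≈ 4067 m/s.
Stage 2: m₀ = 21,650 kg, m_f = 21,650 − 16,800 = 4,850 kg; Δv = 410×9.80665×ln(4.464) = 4020.7×1.4960 ≈ 6015 m/s.
Total Δv = 4067 + 6015 = 10082 m/s.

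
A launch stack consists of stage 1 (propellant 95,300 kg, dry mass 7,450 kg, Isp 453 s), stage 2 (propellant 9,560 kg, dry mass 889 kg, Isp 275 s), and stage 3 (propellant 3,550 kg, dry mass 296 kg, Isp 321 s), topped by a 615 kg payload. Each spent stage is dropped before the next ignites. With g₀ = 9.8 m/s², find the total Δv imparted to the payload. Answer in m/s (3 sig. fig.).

Ignition mass of stage 1 = 95,300+7,450 + 9,560+889 + 3,550+296 + 615 = 117,660 kg.
Stage 1: m₀ = 117,660 kg, m_f = 117,660 − 95,300 = 22,360 kg; Δv = 453×9.8×ln(5.262) = 4439.4×1.6605 ≈ 7372 m/s.
Stage 2: m₀ = 14,910 kg, m_f = 14,910 − 9,560 = 5,350 kg; Δv = 275×9.8×ln(2.787) = 2695.0×1.0249 ≈ 2762 m/s.
Stage 3: m₀ = 4,461 kg, m_f = 4,461 − 3,550 = 911 kg; Δv = 321×9.8×ln(4.897) = 3145.8×1.5886 ≈ 4997 m/s.
Total Δv = 7372 + 2762 + 4997 = 15131 m/s.

Δv ≈ 15100 m/s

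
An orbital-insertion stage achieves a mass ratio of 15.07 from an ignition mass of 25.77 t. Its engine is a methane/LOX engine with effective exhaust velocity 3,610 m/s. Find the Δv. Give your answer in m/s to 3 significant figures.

Δv ≈ 9790 m/s

Δv = v_e · ln(15.07) = 3610.0 × 2.7127 ≈ 9792.9 m/s.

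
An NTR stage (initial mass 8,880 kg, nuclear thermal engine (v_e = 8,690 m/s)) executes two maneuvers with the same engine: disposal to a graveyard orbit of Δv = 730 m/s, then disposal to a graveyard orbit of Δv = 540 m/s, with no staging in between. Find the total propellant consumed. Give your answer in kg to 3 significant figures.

After the first burn: m = 8880 × exp(−730/8690.0) = 8880 × 0.91943 = 8,164.54 kg.
After the second burn: m = 8,164.54 × exp(−540/8690.0) = 8,164.54 × 0.93975 = 7,672.63 kg.
Total propellant = m₀ − m_final = 8880 − 7,672.63 = 1,207.37 kg.

total propellant consumed ≈ 1210 kg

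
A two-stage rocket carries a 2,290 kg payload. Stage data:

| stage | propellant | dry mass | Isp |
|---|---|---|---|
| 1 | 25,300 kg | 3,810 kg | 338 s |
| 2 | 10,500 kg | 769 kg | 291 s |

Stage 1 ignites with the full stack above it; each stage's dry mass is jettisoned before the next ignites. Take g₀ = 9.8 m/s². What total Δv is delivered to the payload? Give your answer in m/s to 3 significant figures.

Ignition mass of stage 1 = 25,300+3,810 + 10,500+769 + 2,290 = 42,669 kg.
Stage 1: m₀ = 42,669 kg, m_f = 42,669 − 25,300 = 17,369 kg; Δv = 338×9.8×ln(2.457) = 3312.4×0.8988 ≈ 2977 m/s.
Stage 2: m₀ = 13,559 kg, m_f = 13,559 − 10,500 = 3,059 kg; Δv = 291×9.8×ln(4.432) = 2851.8×1.4890 ≈ 4246 m/s.
Total Δv = 2977 + 4246 = 7223 m/s.

Δv ≈ 7220 m/s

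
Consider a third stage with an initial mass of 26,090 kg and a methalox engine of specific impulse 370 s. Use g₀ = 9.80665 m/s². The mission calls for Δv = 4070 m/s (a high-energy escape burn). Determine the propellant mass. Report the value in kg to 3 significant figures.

propellant mass ≈ 17600 kg

v_e = Isp · g₀ = 370 × 9.80665 = 3628.5 m/s.
m₀/m_f = exp(Δv / v_e) = exp(4070 / 3628.5) = exp(1.1217) = 3.0700.
m_f = 26,090 / 3.0700 = 8,498.37 kg, so propellant = m₀ − m_f = 26,090 − 8,498.37 = 17,591.63 kg.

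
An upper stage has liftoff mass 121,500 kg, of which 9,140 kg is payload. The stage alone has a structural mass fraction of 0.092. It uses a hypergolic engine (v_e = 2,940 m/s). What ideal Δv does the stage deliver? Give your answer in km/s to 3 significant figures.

Stage wet mass = m₀ − payload = 121,500 − 9,140 = 112,360 kg.
Stage dry mass = ε × stage wet mass = 0.092 × 112,360 = 10,337.1 kg.
Burnout mass m_f = stage dry + payload = 10,337.1 + 9,140 = 19,477.1 kg.
Δv = v_e · ln(121,500/19,477.1) = 2940.0 × ln(6.238) = 2940.0 × 1.8307 ≈ 5382 m/s.

Δv ≈ 5.38 km/s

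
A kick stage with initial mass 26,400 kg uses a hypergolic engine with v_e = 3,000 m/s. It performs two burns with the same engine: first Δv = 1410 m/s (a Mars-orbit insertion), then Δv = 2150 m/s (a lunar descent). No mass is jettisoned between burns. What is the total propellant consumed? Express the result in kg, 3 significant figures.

After the first burn: m = 26400 × exp(−1410/3000.0) = 26400 × 0.62500 = 16,500 kg.
After the second burn: m = 16,500 × exp(−2150/3000.0) = 16,500 × 0.48838 = 8,058.27 kg.
Total propellant = m₀ − m_final = 26400 − 8,058.27 = 18,341.73 kg.

total propellant consumed ≈ 18300 kg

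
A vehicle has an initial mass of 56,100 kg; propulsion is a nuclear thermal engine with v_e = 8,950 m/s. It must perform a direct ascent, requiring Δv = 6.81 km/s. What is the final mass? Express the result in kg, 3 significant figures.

final mass ≈ 26200 kg

m₀/m_f = exp(Δv / v_e) = exp(6810 / 8950.0) = exp(0.7609) = 2.1402.
m_f = m₀ / 2.1402 = 56,100 / 2.1402 = 26,212.5 kg.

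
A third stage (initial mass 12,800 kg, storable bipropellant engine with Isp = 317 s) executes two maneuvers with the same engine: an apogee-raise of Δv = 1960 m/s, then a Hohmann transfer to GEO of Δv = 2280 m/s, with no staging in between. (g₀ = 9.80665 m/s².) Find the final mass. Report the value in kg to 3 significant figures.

final mass ≈ 3270 kg

v_e = Isp · g₀ = 317 × 9.80665 = 3108.7 m/s.
After the first burn: m = 12800 × exp(−1960/3108.7) = 12800 × 0.53233 = 6,813.82 kg.
After the second burn: m = 6,813.82 × exp(−2280/3108.7) = 6,813.82 × 0.48026 = 3,272.41 kg.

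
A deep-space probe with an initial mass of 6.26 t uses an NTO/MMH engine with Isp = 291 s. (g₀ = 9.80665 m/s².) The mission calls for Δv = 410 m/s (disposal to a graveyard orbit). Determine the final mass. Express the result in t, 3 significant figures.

final mass ≈ 5.42 t

v_e = Isp · g₀ = 291 × 9.80665 = 2853.7 m/s.
m₀/m_f = exp(Δv / v_e) = exp(410 / 2853.7) = exp(0.1437) = 1.1545.
m_f = m₀ / 1.1545 = 6.26 / 1.1545 = 5.42226 t.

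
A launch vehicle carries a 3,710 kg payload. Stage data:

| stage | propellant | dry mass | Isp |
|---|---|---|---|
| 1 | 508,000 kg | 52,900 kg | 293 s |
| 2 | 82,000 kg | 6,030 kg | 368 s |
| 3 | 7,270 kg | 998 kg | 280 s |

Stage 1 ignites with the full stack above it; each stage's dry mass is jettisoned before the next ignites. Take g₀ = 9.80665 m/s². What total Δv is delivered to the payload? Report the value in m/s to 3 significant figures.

Ignition mass of stage 1 = 508,000+52,900 + 82,000+6,030 + 7,270+998 + 3,710 = 660,908 kg.
Stage 1: m₀ = 660,908 kg, m_f = 660,908 − 508,000 = 152,908 kg; Δv = 293×9.80665×ln(4.322) = 2873.3×1.4638 ≈ 4206 m/s.
Stage 2: m₀ = 100,008 kg, m_f = 100,008 − 82,000 = 18,008 kg; Δv = 368×9.80665×ln(5.554) = 3608.8×1.7144 ≈ 6187 m/s.
Stage 3: m₀ = 11,978 kg, m_f = 11,978 − 7,270 = 4,708 kg; Δv = 280×9.80665×ln(2.544) = 2745.9×0.9338 ≈ 2564 m/s.
Total Δv = 4206 + 6187 + 2564 = 12957 m/s.

Δv ≈ 13000 m/s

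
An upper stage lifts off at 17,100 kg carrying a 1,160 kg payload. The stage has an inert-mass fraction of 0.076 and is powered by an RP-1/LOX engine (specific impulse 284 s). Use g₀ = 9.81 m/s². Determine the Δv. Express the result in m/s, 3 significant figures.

Δv ≈ 5500 m/s

Stage wet mass = m₀ − payload = 17,100 − 1,160 = 15,940 kg.
Stage dry mass = ε × stage wet mass = 0.076 × 15,940 = 1,211.44 kg.
Burnout mass m_f = stage dry + payload = 1,211.44 + 1,160 = 2,371.44 kg.
v_e = Isp · g₀ = 284 × 9.81 = 2786.0 m/s.
From the ideal rocket equation, Δv = v_e · ln(17,100/2,371.44) = 2786.0 × ln(7.211) = 2786.0 × 1.9756 ≈ 5504 m/s.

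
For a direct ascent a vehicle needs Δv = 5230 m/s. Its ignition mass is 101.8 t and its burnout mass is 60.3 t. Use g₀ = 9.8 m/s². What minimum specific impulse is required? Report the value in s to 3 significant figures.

Isp ≈ 1020 s

ln(m₀/m_f) = ln(101800/60300) = ln(1.688) = 0.5237.
v_e = Δv / ln(m₀/m_f) = 5230 / 0.5237 = 9987.1 m/s.
Isp = v_e / g₀ = 9987.1 / 9.8 = 1019.1 s.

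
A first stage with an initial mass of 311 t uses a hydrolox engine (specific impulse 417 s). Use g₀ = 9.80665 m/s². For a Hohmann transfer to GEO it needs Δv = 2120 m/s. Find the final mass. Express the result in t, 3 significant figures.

v_e = Isp · g₀ = 417 × 9.80665 = 4089.4 m/s.
From the ideal rocket equation, m₀/m_f = exp(Δv / v_e) = exp(2120 / 4089.4) = exp(0.5184) = 1.6794.
m_f = m₀ / 1.6794 = 311 / 1.6794 = 185.185 t.

final mass ≈ 185 t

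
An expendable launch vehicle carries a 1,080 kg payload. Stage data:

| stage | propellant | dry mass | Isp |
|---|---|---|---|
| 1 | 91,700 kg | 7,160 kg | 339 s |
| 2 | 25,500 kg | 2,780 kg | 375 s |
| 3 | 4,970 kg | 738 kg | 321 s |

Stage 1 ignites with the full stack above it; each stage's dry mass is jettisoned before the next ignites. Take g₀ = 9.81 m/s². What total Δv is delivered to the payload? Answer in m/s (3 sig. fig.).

Ignition mass of stage 1 = 91,700+7,160 + 25,500+2,780 + 4,970+738 + 1,080 = 133,928 kg.
Stage 1: m₀ = 133,928 kg, m_f = 133,928 − 91,700 = 42,228 kg; Δv = 339×9.81×ln(3.172) = 3325.6×1.1542 ≈ 3838 m/s.
Stage 2: m₀ = 35,068 kg, m_f = 35,068 − 25,500 = 9,568 kg; Δv = 375×9.81×ln(3.665) = 3678.8×1.2989 ≈ 4778 m/s.
Stage 3: m₀ = 6,788 kg, m_f = 6,788 − 4,970 = 1,818 kg; Δv = 321×9.81×ln(3.734) = 3149.0×1.3174 ≈ 4149 m/s.
Total Δv = 3838 + 4778 + 4149 = 12765 m/s.

Δv ≈ 12800 m/s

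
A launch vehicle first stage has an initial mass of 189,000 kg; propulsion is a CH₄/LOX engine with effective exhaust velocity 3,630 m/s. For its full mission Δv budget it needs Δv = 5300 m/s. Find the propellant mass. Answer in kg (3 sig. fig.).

propellant mass ≈ 145000 kg

By the Tsiolkovsky rocket equation, m₀/m_f = exp(Δv / v_e) = exp(5300 / 3630.0) = exp(1.4601) = 4.3062.
m_f = 189,000 / 4.3062 = 43,890.2 kg, so propellant = m₀ − m_f = 189,000 − 43,890.2 = 145,109.8 kg.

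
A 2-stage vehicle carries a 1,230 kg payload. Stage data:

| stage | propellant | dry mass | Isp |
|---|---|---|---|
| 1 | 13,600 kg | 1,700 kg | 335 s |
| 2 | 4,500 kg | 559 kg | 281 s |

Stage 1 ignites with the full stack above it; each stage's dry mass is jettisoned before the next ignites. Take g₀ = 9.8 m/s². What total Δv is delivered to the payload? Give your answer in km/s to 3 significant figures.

Δv ≈ 6.73 km/s

Ignition mass of stage 1 = 13,600+1,700 + 4,500+559 + 1,230 = 21,589 kg.
Stage 1: m₀ = 21,589 kg, m_f = 21,589 − 13,600 = 7,989 kg; Δv = 335×9.8×ln(2.702) = 3283.0×0.9941 ≈ 3264 m/s.
Stage 2: m₀ = 6,289 kg, m_f = 6,289 − 4,500 = 1,789 kg; Δv = 281×9.8×ln(3.515) = 2753.8×1.2571 ≈ 3462 m/s.
Total Δv = 3264 + 3462 = 6726 m/s.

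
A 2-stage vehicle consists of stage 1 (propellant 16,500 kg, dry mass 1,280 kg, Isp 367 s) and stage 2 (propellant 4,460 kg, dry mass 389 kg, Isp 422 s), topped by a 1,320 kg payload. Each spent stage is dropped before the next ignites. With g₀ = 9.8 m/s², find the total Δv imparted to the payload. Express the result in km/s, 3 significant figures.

Ignition mass of stage 1 = 16,500+1,280 + 4,460+389 + 1,320 = 23,949 kg.
Stage 1: m₀ = 23,949 kg, m_f = 23,949 − 16,500 = 7,449 kg; Δv = 367×9.8×ln(3.215) = 3596.6×1.1678 ≈ 4200 m/s.
Stage 2: m₀ = 6,169 kg, m_f = 6,169 − 4,460 = 1,709 kg; Δv = 422×9.8×ln(3.61) = 4135.6×1.2836 ≈ 5309 m/s.
Total Δv = 4200 + 5309 = 9509 m/s.

Δv ≈ 9.51 km/s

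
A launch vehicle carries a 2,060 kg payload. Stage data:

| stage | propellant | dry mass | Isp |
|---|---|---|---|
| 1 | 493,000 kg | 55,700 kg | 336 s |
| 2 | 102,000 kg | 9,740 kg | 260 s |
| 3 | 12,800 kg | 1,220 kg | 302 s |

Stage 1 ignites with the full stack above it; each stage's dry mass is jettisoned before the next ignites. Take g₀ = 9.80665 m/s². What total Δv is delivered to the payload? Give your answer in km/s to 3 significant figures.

Δv ≈ 13.1 km/s

Ignition mass of stage 1 = 493,000+55,700 + 102,000+9,740 + 12,800+1,220 + 2,060 = 676,520 kg.
Stage 1: m₀ = 676,520 kg, m_f = 676,520 − 493,000 = 183,520 kg; Δv = 336×9.80665×ln(3.686) = 3295.0×1.3046 ≈ 4299 m/s.
Stage 2: m₀ = 127,820 kg, m_f = 127,820 − 102,000 = 25,820 kg; Δv = 260×9.80665×ln(4.95) = 2549.7×1.5995 ≈ 4078 m/s.
Stage 3: m₀ = 16,080 kg, m_f = 16,080 − 12,800 = 3,280 kg; Δv = 302×9.80665×ln(4.902) = 2961.6×1.5897 ≈ 4708 m/s.
Total Δv = 4299 + 4078 + 4708 = 13085 m/s.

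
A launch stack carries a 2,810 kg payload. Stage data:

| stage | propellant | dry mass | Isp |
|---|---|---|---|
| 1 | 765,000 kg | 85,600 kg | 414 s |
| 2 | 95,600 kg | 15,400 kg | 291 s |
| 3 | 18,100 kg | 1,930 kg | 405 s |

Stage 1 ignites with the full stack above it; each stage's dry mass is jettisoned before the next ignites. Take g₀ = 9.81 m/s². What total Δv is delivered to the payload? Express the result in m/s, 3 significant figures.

Ignition mass of stage 1 = 765,000+85,600 + 95,600+15,400 + 18,100+1,930 + 2,810 = 984,440 kg.
Stage 1: m₀ = 984,440 kg, m_f = 984,440 − 765,000 = 219,440 kg; Δv = 414×9.81×ln(4.486) = 4061.3×1.5010 ≈ 6096 m/s.
Stage 2: m₀ = 133,840 kg, m_f = 133,840 − 95,600 = 38,240 kg; Δv = 291×9.81×ln(3.5) = 2854.7×1.2528 ≈ 3576 m/s.
Stage 3: m₀ = 22,840 kg, m_f = 22,840 − 18,100 = 4,740 kg; Δv = 405×9.81×ln(4.819) = 3973.1×1.5725 ≈ 6248 m/s.
Total Δv = 6096 + 3576 + 6248 = 15920 m/s.

Δv ≈ 15900 m/s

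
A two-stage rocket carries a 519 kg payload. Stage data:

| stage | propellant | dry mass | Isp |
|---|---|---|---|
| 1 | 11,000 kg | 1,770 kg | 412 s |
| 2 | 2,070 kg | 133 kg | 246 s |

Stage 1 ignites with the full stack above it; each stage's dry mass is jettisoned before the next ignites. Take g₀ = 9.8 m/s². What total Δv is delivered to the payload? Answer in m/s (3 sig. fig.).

Δv ≈ 8440 m/s

Ignition mass of stage 1 = 11,000+1,770 + 2,070+133 + 519 = 15,492 kg.
Stage 1: m₀ = 15,492 kg, m_f = 15,492 − 11,000 = 4,492 kg; Δv = 412×9.8×ln(3.449) = 4037.6×1.2380 ≈ 4999 m/s.
Stage 2: m₀ = 2,722 kg, m_f = 2,722 − 2,070 = 652 kg; Δv = 246×9.8×ln(4.175) = 2410.8×1.4291 ≈ 3445 m/s.
Total Δv = 4999 + 3445 = 8444 m/s.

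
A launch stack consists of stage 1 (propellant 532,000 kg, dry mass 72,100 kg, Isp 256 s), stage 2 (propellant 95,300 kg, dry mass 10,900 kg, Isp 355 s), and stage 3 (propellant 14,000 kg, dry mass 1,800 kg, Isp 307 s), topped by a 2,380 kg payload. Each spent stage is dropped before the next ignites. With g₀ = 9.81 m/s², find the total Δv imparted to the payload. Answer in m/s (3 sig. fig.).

Δv ≈ 12800 m/s

Ignition mass of stage 1 = 532,000+72,100 + 95,300+10,900 + 14,000+1,800 + 2,380 = 728,480 kg.
Stage 1: m₀ = 728,480 kg, m_f = 728,480 − 532,000 = 196,480 kg; Δv = 256×9.81×ln(3.708) = 2511.4×1.3104 ≈ 3291 m/s.
Stage 2: m₀ = 124,380 kg, m_f = 124,380 − 95,300 = 29,080 kg; Δv = 355×9.81×ln(4.277) = 3482.6×1.4533 ≈ 5061 m/s.
Stage 3: m₀ = 18,180 kg, m_f = 18,180 − 14,000 = 4,180 kg; Δv = 307×9.81×ln(4.349) = 3011.7×1.4700 ≈ 4427 m/s.
Total Δv = 3291 + 5061 + 4427 = 12779 m/s.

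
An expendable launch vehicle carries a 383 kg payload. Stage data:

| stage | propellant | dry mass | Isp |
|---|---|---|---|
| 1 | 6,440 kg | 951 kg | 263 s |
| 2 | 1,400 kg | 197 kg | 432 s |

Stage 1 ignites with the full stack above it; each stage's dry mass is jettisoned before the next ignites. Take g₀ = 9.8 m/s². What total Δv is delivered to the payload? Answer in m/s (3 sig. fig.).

Δv ≈ 8190 m/s

Ignition mass of stage 1 = 6,440+951 + 1,400+197 + 383 = 9,371 kg.
Stage 1: m₀ = 9,371 kg, m_f = 9,371 − 6,440 = 2,931 kg; Δv = 263×9.8×ln(3.197) = 2577.4×1.1623 ≈ 2996 m/s.
Stage 2: m₀ = 1,980 kg, m_f = 1,980 − 1,400 = 580 kg; Δv = 432×9.8×ln(3.414) = 4233.6×1.2278 ≈ 5198 m/s.
Total Δv = 2996 + 5198 = 8194 m/s.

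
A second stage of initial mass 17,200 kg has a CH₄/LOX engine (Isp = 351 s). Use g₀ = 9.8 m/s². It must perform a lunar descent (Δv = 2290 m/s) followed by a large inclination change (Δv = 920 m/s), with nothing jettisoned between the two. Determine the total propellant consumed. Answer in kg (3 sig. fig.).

total propellant consumed ≈ 10400 kg

v_e = Isp · g₀ = 351 × 9.8 = 3439.8 m/s.
After the first burn: m = 17200 × exp(−2290/3439.8) = 17200 × 0.51389 = 8,838.91 kg.
After the second burn: m = 8,838.91 × exp(−920/3439.8) = 8,838.91 × 0.76532 = 6,764.59 kg.
Total propellant = m₀ − m_final = 17200 − 6,764.59 = 10,435.41 kg.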